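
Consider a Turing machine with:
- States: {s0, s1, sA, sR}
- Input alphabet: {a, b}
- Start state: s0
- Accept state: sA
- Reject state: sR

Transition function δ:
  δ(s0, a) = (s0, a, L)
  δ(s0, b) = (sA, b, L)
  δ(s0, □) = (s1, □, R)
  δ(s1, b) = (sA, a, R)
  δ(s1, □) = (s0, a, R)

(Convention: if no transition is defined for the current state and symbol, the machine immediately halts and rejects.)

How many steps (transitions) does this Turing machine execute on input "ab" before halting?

Execution trace:
Initial: [s0]ab
Step 1: δ(s0, a) = (s0, a, L) → [s0]□ab
Step 2: δ(s0, □) = (s1, □, R) → □[s1]ab

No transition is defined for δ(s1, a). By convention the machine halts and rejects.

The machine executed 2 steps before halting.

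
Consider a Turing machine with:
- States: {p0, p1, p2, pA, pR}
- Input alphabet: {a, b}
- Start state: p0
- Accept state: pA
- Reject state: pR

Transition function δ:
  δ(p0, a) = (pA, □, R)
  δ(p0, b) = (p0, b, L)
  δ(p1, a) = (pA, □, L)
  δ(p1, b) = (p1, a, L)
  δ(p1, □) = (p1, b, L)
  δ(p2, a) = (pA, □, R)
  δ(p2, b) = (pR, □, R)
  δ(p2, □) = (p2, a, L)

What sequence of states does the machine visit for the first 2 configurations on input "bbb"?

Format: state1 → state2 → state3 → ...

Execution trace:
Initial: [p0]bbb
Step 1: δ(p0, b) = (p0, b, L) → [p0]□bbb

No transition is defined for δ(p0, □). By convention the machine halts and rejects.

State sequence: p0 → p0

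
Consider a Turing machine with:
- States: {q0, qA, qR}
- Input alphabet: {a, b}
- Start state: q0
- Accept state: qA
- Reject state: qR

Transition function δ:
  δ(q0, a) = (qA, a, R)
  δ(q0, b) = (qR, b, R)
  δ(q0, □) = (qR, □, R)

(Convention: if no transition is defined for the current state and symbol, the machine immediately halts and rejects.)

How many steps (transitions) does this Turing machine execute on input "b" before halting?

Execution trace:
Initial: [q0]b
Step 1: δ(q0, b) = (qR, b, R) → b[qR]□

The machine reaches the reject state qR and halts.

The machine executed 1 step before halting.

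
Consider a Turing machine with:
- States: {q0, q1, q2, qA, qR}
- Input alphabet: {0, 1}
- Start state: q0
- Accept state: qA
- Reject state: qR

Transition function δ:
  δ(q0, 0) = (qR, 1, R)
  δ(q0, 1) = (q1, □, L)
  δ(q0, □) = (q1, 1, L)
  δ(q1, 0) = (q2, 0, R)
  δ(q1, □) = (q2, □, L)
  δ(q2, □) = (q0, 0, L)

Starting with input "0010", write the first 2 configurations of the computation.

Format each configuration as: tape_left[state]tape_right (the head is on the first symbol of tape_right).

Transitions applied:
Step 1: δ(q0, 0) = (qR, 1, R)

The first 2 configurations are:
[q0]0010 ⊢ 1[qR]010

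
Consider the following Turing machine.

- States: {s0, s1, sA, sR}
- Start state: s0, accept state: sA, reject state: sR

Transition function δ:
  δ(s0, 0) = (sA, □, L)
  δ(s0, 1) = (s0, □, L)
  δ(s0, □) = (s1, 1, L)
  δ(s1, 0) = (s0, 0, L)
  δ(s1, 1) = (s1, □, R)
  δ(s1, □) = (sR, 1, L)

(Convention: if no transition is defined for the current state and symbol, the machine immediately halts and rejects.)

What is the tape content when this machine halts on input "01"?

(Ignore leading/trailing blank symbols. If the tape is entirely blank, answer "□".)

Execution trace:
Initial: [s0]01
Step 1: δ(s0, 0) = (sA, □, L) → [sA]□□1

The machine reaches the accept state sA and halts.

Final tape (ignoring leading/trailing blanks): 1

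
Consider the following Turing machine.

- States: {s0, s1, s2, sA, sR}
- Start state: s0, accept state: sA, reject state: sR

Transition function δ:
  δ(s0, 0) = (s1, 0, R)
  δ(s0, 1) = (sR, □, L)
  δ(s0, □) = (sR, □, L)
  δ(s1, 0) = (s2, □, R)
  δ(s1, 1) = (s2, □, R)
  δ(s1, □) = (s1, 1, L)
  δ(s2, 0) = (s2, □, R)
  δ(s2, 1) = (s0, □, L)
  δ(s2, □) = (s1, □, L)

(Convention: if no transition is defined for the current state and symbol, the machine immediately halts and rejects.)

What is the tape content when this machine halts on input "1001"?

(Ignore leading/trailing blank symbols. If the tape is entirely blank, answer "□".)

Execution trace:
Initial: [s0]1001
Step 1: δ(s0, 1) = (sR, □, L) → [sR]□□001

The machine reaches the reject state sR and halts.

Final tape (ignoring leading/trailing blanks): 001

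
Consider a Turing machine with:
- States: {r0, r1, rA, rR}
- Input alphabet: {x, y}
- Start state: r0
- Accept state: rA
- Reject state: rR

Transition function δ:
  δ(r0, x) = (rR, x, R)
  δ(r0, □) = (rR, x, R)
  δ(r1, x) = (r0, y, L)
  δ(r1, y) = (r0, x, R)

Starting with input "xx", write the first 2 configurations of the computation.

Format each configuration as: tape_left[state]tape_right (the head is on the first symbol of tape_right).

Transitions applied:
Step 1: δ(r0, x) = (rR, x, R)

The first 2 configurations are:
[r0]xx ⊢ x[rR]x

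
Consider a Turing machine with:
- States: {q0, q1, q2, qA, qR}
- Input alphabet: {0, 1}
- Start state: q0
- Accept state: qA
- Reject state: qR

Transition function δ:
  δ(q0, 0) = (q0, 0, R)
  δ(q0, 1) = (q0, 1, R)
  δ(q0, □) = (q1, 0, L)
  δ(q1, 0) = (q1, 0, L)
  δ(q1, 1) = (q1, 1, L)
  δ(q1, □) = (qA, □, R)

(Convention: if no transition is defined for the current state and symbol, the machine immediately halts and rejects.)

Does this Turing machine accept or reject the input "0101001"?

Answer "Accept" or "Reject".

Execution trace:
Initial: [q0]0101001
Step 1: δ(q0, 0) = (q0, 0, R) → 0[q0]101001
Step 2: δ(q0, 1) = (q0, 1, R) → 01[q0]01001
Step 3: δ(q0, 0) = (q0, 0, R) → 010[q0]1001
Step 4: δ(q0, 1) = (q0, 1, R) → 0101[q0]001
Step 5: δ(q0, 0) = (q0, 0, R) → 01010[q0]01
Step 6: δ(q0, 0) = (q0, 0, R) → 010100[q0]1
Step 7: δ(q0, 1) = (q0, 1, R) → 0101001[q0]□
Step 8: δ(q0, □) = (q1, 0, L) → 010100[q1]10
Step 9: δ(q1, 1) = (q1, 1, L) → 01010[q1]010
Step 10: δ(q1, 0) = (q1, 0, L) → 0101[q1]0010
Step 11: δ(q1, 0) = (q1, 0, L) → 010[q1]10010
Step 12: δ(q1, 1) = (q1, 1, L) → 01[q1]010010
Step 13: δ(q1, 0) = (q1, 0, L) → 0[q1]1010010
Step 14: δ(q1, 1) = (q1, 1, L) → [q1]01010010
Step 15: δ(q1, 0) = (q1, 0, L) → [q1]□01010010
Step 16: δ(q1, □) = (qA, □, R) → □[qA]01010010

The machine reaches the accept state qA and halts.

Answer: Accept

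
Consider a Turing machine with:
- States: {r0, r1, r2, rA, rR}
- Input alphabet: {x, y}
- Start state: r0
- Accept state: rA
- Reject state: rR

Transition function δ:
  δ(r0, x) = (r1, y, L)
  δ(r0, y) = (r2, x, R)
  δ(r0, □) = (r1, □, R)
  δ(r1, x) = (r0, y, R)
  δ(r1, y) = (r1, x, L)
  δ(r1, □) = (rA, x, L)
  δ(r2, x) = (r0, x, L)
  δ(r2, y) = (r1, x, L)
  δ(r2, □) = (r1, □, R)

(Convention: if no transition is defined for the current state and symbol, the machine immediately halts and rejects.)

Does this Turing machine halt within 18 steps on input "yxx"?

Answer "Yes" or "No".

Execution trace:
Initial: [r0]yxx
Step 1: δ(r0, y) = (r2, x, R) → x[r2]xx
Step 2: δ(r2, x) = (r0, x, L) → [r0]xxx
Step 3: δ(r0, x) = (r1, y, L) → [r1]□yxx
Step 4: δ(r1, □) = (rA, x, L) → [rA]□xyxx

The machine reaches the accept state rA and halts.
The machine halted after 4 steps (within the 18-step bound).

Answer: Yes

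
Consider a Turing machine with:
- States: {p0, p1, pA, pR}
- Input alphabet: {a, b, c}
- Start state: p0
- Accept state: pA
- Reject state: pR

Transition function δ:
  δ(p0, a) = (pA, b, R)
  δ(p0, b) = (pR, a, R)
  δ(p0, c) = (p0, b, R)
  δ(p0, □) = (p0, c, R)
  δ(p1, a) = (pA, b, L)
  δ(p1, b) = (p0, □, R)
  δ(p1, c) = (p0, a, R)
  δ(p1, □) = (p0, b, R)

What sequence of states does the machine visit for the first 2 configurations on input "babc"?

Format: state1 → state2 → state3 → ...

Execution trace:
Initial: [p0]babc
Step 1: δ(p0, b) = (pR, a, R) → a[pR]abc

The machine reaches the reject state pR and halts.

State sequence: p0 → pR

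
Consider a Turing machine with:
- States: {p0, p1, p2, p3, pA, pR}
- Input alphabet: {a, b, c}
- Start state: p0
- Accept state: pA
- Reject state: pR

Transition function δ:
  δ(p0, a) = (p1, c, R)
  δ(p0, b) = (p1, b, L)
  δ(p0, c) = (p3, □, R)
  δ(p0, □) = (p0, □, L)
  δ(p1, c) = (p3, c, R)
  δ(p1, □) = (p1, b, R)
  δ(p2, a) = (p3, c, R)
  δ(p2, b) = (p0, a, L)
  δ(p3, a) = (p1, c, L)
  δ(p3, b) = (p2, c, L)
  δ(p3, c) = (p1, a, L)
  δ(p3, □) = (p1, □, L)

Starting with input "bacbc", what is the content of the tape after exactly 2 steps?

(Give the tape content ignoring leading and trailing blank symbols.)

Execution trace:
Initial: [p0]bacbc
Step 1: δ(p0, b) = (p1, b, L) → [p1]□bacbc
Step 2: δ(p1, □) = (p1, b, R) → b[p1]bacbc

No transition is defined for δ(p1, b). By convention the machine halts and rejects.

After 2 steps, the tape (ignoring leading/trailing blanks) is: bbacbc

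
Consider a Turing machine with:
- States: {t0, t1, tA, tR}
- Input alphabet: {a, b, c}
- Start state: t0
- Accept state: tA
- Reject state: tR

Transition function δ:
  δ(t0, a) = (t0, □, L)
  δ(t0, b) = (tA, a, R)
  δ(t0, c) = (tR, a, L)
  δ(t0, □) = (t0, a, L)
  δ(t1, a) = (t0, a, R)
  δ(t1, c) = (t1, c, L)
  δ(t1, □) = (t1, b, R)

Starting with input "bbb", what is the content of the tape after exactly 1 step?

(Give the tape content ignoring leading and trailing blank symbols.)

Execution trace:
Initial: [t0]bbb
Step 1: δ(t0, b) = (tA, a, R) → a[tA]bb

The machine reaches the accept state tA and halts.

After 1 step, the tape (ignoring leading/trailing blanks) is: abb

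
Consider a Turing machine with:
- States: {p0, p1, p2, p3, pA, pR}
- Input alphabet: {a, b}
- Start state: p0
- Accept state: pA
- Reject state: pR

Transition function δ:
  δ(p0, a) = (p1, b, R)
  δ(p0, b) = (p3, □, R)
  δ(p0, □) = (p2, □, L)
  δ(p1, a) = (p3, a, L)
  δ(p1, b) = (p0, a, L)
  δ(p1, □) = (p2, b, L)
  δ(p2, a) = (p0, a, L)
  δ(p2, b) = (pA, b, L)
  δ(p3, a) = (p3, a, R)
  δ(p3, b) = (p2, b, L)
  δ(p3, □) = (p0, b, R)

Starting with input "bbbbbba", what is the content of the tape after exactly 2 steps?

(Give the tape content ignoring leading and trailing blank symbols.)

Execution trace:
Initial: [p0]bbbbbba
Step 1: δ(p0, b) = (p3, □, R) → □[p3]bbbbba
Step 2: δ(p3, b) = (p2, b, L) → [p2]□bbbbba

No transition is defined for δ(p2, □). By convention the machine halts and rejects.

After 2 steps, the tape (ignoring leading/trailing blanks) is: bbbbba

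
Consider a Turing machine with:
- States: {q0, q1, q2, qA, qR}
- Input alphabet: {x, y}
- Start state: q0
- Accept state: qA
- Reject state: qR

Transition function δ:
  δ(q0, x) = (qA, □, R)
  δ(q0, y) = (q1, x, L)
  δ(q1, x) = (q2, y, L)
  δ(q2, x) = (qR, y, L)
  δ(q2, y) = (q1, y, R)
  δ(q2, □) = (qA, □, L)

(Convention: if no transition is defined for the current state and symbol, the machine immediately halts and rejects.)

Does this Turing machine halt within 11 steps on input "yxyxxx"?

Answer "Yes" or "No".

Execution trace:
Initial: [q0]yxyxxx
Step 1: δ(q0, y) = (q1, x, L) → [q1]□xxyxxx

No transition is defined for δ(q1, □). By convention the machine halts and rejects.
The machine halted after 1 step (within the 11-step bound).

Answer: Yes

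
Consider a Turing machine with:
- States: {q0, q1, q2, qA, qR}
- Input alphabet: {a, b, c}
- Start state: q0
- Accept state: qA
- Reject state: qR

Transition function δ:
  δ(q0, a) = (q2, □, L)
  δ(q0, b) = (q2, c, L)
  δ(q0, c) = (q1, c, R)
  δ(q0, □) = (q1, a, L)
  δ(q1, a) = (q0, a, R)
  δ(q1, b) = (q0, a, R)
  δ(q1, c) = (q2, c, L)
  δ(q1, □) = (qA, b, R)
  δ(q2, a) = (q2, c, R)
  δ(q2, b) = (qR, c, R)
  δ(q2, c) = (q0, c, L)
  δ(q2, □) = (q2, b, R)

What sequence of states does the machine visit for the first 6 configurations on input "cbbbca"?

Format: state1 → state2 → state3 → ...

Execution trace:
Initial: [q0]cbbbca
Step 1: δ(q0, c) = (q1, c, R) → c[q1]bbbca
Step 2: δ(q1, b) = (q0, a, R) → ca[q0]bbca
Step 3: δ(q0, b) = (q2, c, L) → c[q2]acbca
Step 4: δ(q2, a) = (q2, c, R) → cc[q2]cbca
Step 5: δ(q2, c) = (q0, c, L) → c[q0]ccbca

State sequence: q0 → q1 → q0 → q2 → q2 → q0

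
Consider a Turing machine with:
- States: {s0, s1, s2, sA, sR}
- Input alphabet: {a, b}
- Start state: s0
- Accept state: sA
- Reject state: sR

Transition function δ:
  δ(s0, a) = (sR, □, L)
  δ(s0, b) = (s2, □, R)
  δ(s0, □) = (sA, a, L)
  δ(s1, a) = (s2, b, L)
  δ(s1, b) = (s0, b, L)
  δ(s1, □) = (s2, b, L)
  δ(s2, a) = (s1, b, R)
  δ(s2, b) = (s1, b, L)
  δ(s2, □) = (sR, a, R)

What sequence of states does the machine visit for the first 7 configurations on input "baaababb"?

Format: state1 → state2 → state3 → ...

Execution trace:
Initial: [s0]baaababb
Step 1: δ(s0, b) = (s2, □, R) → □[s2]aaababb
Step 2: δ(s2, a) = (s1, b, R) → □b[s1]aababb
Step 3: δ(s1, a) = (s2, b, L) → □[s2]bbababb
Step 4: δ(s2, b) = (s1, b, L) → [s1]□bbababb
Step 5: δ(s1, □) = (s2, b, L) → [s2]□bbbababb
Step 6: δ(s2, □) = (sR, a, R) → a[sR]bbbababb

The machine reaches the reject state sR and halts.

State sequence: s0 → s2 → s1 → s2 → s1 → s2 → sR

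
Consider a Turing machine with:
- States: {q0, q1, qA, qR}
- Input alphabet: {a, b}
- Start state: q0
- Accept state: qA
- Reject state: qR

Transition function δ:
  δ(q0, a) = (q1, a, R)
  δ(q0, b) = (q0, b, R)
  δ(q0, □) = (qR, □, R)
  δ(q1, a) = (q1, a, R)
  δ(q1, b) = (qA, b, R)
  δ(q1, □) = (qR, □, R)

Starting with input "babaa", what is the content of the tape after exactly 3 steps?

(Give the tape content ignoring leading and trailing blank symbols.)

Execution trace:
Initial: [q0]babaa
Step 1: δ(q0, b) = (q0, b, R) → b[q0]abaa
Step 2: δ(q0, a) = (q1, a, R) → ba[q1]baa
Step 3: δ(q1, b) = (qA, b, R) → bab[qA]aa

The machine reaches the accept state qA and halts.

After 3 steps, the tape (ignoring leading/trailing blanks) is: babaa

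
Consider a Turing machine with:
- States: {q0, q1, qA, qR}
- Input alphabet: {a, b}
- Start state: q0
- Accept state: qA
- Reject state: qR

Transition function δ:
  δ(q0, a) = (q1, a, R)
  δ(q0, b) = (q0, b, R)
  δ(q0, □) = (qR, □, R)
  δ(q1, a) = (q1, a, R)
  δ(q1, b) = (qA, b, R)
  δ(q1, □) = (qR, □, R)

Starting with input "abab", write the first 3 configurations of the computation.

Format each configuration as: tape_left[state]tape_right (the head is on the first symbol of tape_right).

Transitions applied:
Step 1: δ(q0, a) = (q1, a, R)
Step 2: δ(q1, b) = (qA, b, R)

The first 3 configurations are:
[q0]abab ⊢ a[q1]bab ⊢ ab[qA]ab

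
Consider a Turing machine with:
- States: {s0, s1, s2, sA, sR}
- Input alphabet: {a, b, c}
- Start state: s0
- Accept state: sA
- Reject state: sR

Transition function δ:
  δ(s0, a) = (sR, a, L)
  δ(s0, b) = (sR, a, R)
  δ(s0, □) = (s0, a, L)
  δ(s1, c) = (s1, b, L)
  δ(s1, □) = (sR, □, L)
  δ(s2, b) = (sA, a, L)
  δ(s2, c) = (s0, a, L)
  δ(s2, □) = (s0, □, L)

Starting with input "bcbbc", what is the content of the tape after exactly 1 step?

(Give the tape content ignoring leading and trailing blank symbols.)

Execution trace:
Initial: [s0]bcbbc
Step 1: δ(s0, b) = (sR, a, R) → a[sR]cbbc

The machine reaches the reject state sR and halts.

After 1 step, the tape (ignoring leading/trailing blanks) is: acbbc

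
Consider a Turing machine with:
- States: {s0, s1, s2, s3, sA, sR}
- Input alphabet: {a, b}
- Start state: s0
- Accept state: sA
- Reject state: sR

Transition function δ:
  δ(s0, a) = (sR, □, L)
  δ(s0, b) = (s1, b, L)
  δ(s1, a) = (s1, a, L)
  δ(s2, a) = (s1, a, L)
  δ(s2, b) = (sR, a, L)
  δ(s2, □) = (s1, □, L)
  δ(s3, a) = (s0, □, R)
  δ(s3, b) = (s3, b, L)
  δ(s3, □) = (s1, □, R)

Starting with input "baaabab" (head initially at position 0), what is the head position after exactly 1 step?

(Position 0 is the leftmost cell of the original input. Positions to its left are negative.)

Execution trace (head position shown):
Step 0: [s0]baaabab  (head at position 0)
Step 1: move left → [s1]□baaabab  (head at position -1)

After 1 step, the head is at position -1.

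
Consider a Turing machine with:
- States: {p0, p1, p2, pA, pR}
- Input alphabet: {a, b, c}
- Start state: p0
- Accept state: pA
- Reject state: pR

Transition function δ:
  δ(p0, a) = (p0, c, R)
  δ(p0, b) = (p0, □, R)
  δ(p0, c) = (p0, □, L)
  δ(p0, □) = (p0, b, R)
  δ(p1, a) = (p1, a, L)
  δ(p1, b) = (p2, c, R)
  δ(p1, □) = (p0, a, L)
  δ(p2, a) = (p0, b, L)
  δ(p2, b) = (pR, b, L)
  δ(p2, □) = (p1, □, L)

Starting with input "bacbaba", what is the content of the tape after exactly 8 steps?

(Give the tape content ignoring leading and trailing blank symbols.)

Execution trace:
Initial: [p0]bacbaba
Step 1: δ(p0, b) = (p0, □, R) → □[p0]acbaba
Step 2: δ(p0, a) = (p0, c, R) → □c[p0]cbaba
Step 3: δ(p0, c) = (p0, □, L) → □[p0]c□baba
Step 4: δ(p0, c) = (p0, □, L) → [p0]□□□baba
Step 5: δ(p0, □) = (p0, b, R) → b[p0]□□baba
Step 6: δ(p0, □) = (p0, b, R) → bb[p0]□baba
Step 7: δ(p0, □) = (p0, b, R) → bbb[p0]baba
Step 8: δ(p0, b) = (p0, □, R) → bbb□[p0]aba

After 8 steps, the tape (ignoring leading/trailing blanks) is: bbb□aba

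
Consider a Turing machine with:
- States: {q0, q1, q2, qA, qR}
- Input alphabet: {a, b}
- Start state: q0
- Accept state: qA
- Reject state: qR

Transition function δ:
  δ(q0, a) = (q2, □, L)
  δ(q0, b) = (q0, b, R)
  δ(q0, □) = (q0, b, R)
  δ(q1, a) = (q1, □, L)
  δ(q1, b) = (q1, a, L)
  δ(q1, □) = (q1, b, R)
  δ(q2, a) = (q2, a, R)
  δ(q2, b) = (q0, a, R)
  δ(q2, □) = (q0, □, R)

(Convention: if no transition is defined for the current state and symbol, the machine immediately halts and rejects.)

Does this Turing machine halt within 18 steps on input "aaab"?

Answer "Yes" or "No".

Execution trace:
Initial: [q0]aaab
Step 1: δ(q0, a) = (q2, □, L) → [q2]□□aab
Step 2: δ(q2, □) = (q0, □, R) → □[q0]□aab
Step 3: δ(q0, □) = (q0, b, R) → □b[q0]aab
Step 4: δ(q0, a) = (q2, □, L) → □[q2]b□ab
Step 5: δ(q2, b) = (q0, a, R) → □a[q0]□ab
Step 6: δ(q0, □) = (q0, b, R) → □ab[q0]ab
Step 7: δ(q0, a) = (q2, □, L) → □a[q2]b□b
Step 8: δ(q2, b) = (q0, a, R) → □aa[q0]□b
Step 9: δ(q0, □) = (q0, b, R) → □aab[q0]b
Step 10: δ(q0, b) = (q0, b, R) → □aabb[q0]□
Step 11: δ(q0, □) = (q0, b, R) → □aabbb[q0]□
Step 12: δ(q0, □) = (q0, b, R) → □aabbbb[q0]□
Step 13: δ(q0, □) = (q0, b, R) → □aabbbbb[q0]□
Step 14: δ(q0, □) = (q0, b, R) → □aabbbbbb[q0]□
Step 15: δ(q0, □) = (q0, b, R) → □aabbbbbbb[q0]□
Step 16: δ(q0, □) = (q0, b, R) → □aabbbbbbbb[q0]□
Step 17: δ(q0, □) = (q0, b, R) → □aabbbbbbbbb[q0]□
Step 18: δ(q0, □) = (q0, b, R) → □aabbbbbbbbbb[q0]□

The machine has not reached a halting state after 18 steps.
The machine did not halt within the 18-step bound.

Answer: No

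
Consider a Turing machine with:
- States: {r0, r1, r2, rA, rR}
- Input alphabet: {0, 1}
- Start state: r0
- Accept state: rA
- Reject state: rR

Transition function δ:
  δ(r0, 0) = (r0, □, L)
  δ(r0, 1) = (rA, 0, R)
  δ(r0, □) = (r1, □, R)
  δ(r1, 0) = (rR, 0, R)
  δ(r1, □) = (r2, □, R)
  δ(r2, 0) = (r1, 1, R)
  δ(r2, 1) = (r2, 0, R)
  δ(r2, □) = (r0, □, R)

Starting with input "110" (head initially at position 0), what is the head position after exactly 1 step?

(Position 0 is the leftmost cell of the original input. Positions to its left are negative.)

Execution trace (head position shown):
Step 0: [r0]110  (head at position 0)
Step 1: move right → 0[rA]10  (head at position 1)

After 1 step, the head is at position 1.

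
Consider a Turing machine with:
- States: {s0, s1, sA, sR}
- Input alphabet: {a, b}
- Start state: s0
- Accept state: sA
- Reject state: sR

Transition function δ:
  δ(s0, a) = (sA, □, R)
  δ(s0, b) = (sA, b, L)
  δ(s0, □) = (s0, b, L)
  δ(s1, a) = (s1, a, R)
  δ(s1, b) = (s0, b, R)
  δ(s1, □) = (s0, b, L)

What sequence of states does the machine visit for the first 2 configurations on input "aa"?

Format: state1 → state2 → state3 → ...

Execution trace:
Initial: [s0]aa
Step 1: δ(s0, a) = (sA, □, R) → □[sA]a

The machine reaches the accept state sA and halts.

State sequence: s0 → sA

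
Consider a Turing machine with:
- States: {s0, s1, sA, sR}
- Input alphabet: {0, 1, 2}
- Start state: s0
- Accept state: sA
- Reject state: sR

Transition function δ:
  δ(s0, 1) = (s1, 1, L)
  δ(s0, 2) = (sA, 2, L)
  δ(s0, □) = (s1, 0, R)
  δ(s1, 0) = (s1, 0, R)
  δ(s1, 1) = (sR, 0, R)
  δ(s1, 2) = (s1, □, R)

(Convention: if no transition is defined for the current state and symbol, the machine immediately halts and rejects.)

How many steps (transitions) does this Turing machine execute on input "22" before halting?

Execution trace:
Initial: [s0]22
Step 1: δ(s0, 2) = (sA, 2, L) → [sA]□22

The machine reaches the accept state sA and halts.

The machine executed 1 step before halting.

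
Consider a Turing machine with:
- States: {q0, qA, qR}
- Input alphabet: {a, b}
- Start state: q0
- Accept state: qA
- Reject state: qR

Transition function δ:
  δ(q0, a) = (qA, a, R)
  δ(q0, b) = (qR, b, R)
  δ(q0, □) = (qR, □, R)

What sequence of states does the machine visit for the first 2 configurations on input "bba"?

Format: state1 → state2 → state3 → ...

Execution trace:
Initial: [q0]bba
Step 1: δ(q0, b) = (qR, b, R) → b[qR]ba

The machine reaches the reject state qR and halts.

State sequence: q0 → qR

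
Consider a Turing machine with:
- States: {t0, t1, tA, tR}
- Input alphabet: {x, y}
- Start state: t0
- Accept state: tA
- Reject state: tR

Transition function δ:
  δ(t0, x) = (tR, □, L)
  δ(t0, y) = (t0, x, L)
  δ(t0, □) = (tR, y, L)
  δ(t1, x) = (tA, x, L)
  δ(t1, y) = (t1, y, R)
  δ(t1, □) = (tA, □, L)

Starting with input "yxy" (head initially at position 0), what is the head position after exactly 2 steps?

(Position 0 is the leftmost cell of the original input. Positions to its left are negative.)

Execution trace (head position shown):
Step 0: [t0]yxy  (head at position 0)
Step 1: move left → [t0]□xxy  (head at position -1)
Step 2: move left → [tR]□yxxy  (head at position -2)

After 2 steps, the head is at position -2.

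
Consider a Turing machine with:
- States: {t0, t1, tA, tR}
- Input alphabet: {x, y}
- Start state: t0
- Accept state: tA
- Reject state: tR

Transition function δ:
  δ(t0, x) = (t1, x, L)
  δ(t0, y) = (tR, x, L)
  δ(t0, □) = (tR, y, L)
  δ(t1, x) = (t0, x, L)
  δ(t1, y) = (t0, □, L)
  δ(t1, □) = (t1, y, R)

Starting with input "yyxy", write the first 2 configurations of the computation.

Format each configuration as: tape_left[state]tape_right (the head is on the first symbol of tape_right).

Transitions applied:
Step 1: δ(t0, y) = (tR, x, L)

The first 2 configurations are:
[t0]yyxy ⊢ [tR]□xyxy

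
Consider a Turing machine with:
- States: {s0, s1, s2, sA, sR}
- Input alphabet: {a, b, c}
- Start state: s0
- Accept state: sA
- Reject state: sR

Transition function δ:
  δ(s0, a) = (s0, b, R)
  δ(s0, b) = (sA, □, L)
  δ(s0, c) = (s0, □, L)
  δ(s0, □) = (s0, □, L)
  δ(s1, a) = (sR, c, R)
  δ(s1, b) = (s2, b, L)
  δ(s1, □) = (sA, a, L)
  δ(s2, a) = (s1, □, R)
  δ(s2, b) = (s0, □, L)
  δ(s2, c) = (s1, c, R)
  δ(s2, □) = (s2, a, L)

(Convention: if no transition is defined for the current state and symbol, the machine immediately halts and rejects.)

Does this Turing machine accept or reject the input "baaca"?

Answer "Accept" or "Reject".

Execution trace:
Initial: [s0]baaca
Step 1: δ(s0, b) = (sA, □, L) → [sA]□□aaca

The machine reaches the accept state sA and halts.

Answer: Accept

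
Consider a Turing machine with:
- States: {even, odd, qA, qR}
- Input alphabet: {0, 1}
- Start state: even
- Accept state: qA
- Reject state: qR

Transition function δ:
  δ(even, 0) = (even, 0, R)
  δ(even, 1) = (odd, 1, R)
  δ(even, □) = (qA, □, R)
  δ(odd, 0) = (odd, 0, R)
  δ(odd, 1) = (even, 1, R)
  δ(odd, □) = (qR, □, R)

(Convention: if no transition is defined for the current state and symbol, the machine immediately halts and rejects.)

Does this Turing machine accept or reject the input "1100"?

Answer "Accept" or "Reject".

Execution trace:
Initial: [even]1100
Step 1: δ(even, 1) = (odd, 1, R) → 1[odd]100
Step 2: δ(odd, 1) = (even, 1, R) → 11[even]00
Step 3: δ(even, 0) = (even, 0, R) → 110[even]0
Step 4: δ(even, 0) = (even, 0, R) → 1100[even]□
Step 5: δ(even, □) = (qA, □, R) → 1100□[qA]□

The machine reaches the accept state qA and halts.

Answer: Accept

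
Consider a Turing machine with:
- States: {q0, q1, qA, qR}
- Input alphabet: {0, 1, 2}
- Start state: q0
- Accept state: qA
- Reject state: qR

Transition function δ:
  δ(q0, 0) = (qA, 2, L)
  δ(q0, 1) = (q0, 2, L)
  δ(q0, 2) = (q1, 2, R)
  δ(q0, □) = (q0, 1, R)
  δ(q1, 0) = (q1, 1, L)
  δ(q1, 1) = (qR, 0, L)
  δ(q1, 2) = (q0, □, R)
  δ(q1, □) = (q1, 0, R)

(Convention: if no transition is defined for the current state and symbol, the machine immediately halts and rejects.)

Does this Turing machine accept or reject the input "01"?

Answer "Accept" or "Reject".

Execution trace:
Initial: [q0]01
Step 1: δ(q0, 0) = (qA, 2, L) → [qA]□21

The machine reaches the accept state qA and halts.

Answer: Accept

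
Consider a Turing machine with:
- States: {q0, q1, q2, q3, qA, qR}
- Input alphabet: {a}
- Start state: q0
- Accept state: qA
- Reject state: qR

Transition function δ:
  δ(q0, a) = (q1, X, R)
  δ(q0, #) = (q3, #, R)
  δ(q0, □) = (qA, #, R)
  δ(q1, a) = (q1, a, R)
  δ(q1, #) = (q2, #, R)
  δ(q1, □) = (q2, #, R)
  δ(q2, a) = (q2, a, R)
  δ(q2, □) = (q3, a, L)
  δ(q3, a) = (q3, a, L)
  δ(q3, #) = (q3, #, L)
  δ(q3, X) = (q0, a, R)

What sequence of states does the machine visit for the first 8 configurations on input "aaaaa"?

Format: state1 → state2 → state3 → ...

Execution trace:
Initial: [q0]aaaaa
Step 1: δ(q0, a) = (q1, X, R) → X[q1]aaaa
Step 2: δ(q1, a) = (q1, a, R) → Xa[q1]aaa
Step 3: δ(q1, a) = (q1, a, R) → Xaa[q1]aa
Step 4: δ(q1, a) = (q1, a, R) → Xaaa[q1]a
Step 5: δ(q1, a) = (q1, a, R) → Xaaaa[q1]□
Step 6: δ(q1, □) = (q2, #, R) → Xaaaa#[q2]□
Step 7: δ(q2, □) = (q3, a, L) → Xaaaa[q3]#a

State sequence: q0 → q1 → q1 → q1 → q1 → q1 → q2 → q3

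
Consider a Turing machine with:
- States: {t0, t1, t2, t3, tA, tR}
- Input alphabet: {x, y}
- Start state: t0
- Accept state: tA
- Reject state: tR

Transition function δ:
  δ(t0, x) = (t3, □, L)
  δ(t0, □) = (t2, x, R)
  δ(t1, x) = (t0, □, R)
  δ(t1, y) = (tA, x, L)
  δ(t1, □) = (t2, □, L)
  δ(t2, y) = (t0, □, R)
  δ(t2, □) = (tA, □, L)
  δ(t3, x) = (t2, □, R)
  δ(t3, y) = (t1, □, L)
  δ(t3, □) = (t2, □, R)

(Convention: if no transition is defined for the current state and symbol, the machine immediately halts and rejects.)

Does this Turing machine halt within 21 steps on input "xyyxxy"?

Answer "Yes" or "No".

Execution trace:
Initial: [t0]xyyxxy
Step 1: δ(t0, x) = (t3, □, L) → [t3]□□yyxxy
Step 2: δ(t3, □) = (t2, □, R) → □[t2]□yyxxy
Step 3: δ(t2, □) = (tA, □, L) → [tA]□□yyxxy

The machine reaches the accept state tA and halts.
The machine halted after 3 steps (within the 21-step bound).

Answer: Yes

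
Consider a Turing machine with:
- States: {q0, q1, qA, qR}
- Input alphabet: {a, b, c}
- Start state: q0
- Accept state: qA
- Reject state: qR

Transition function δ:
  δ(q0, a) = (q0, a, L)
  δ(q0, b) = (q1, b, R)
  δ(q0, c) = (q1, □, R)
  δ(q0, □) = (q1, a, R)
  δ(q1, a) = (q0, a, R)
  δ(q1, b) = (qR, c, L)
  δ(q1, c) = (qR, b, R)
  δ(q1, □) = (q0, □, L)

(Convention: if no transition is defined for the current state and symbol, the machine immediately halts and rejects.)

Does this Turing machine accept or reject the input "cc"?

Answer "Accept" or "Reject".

Execution trace:
Initial: [q0]cc
Step 1: δ(q0, c) = (q1, □, R) → □[q1]c
Step 2: δ(q1, c) = (qR, b, R) → □b[qR]□

The machine reaches the reject state qR and halts.

Answer: Reject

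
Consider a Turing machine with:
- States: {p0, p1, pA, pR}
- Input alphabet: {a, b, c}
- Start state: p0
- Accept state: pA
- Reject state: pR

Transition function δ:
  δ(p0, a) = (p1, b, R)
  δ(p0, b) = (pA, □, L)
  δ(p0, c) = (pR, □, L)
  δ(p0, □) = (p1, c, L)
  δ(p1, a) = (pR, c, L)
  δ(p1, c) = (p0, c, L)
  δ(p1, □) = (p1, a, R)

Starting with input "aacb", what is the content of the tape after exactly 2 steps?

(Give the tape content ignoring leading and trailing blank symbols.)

Execution trace:
Initial: [p0]aacb
Step 1: δ(p0, a) = (p1, b, R) → b[p1]acb
Step 2: δ(p1, a) = (pR, c, L) → [pR]bccb

The machine reaches the reject state pR and halts.

After 2 steps, the tape (ignoring leading/trailing blanks) is: bccb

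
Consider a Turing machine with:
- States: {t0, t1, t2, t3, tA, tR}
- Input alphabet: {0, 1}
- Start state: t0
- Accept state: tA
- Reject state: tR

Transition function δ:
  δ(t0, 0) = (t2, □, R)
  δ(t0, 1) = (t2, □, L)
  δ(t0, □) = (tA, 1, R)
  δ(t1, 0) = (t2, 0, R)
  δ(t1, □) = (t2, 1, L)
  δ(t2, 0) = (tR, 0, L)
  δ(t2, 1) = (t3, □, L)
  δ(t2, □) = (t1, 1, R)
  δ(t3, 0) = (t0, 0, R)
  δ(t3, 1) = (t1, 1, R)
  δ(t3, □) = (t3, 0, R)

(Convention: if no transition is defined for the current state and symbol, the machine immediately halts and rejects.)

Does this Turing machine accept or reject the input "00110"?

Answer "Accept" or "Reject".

Execution trace:
Initial: [t0]00110
Step 1: δ(t0, 0) = (t2, □, R) → □[t2]0110
Step 2: δ(t2, 0) = (tR, 0, L) → [tR]□0110

The machine reaches the reject state tR and halts.

Answer: Reject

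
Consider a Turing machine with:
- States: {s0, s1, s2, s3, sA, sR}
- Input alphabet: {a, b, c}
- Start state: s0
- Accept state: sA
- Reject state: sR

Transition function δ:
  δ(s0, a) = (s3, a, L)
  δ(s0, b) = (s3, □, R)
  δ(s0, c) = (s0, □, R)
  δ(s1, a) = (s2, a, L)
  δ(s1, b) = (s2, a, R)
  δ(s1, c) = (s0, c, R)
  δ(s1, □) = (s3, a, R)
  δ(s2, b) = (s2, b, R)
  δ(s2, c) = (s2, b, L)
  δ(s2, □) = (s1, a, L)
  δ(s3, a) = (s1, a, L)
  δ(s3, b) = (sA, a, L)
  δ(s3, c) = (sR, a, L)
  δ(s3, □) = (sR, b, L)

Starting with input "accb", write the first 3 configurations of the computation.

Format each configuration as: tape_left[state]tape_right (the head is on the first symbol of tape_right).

Transitions applied:
Step 1: δ(s0, a) = (s3, a, L)
Step 2: δ(s3, □) = (sR, b, L)

The first 3 configurations are:
[s0]accb ⊢ [s3]□accb ⊢ [sR]□baccb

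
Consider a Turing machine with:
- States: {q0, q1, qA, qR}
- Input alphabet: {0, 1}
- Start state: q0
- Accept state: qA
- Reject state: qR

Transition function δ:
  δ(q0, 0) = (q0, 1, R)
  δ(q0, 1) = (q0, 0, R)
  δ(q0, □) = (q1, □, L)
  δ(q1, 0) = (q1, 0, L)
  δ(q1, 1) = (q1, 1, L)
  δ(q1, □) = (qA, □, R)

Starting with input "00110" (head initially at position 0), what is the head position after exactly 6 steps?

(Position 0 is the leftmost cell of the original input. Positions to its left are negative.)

Execution trace (head position shown):
Step 0: [q0]00110  (head at position 0)
Step 1: move right → 1[q0]0110  (head at position 1)
Step 2: move right → 11[q0]110  (head at position 2)
Step 3: move right → 110[q0]10  (head at position 3)
Step 4: move right → 1100[q0]0  (head at position 4)
Step 5: move right → 11001[q0]□  (head at position 5)
Step 6: move left → 1100[q1]1□  (head at position 4)

After 6 steps, the head is at position 4.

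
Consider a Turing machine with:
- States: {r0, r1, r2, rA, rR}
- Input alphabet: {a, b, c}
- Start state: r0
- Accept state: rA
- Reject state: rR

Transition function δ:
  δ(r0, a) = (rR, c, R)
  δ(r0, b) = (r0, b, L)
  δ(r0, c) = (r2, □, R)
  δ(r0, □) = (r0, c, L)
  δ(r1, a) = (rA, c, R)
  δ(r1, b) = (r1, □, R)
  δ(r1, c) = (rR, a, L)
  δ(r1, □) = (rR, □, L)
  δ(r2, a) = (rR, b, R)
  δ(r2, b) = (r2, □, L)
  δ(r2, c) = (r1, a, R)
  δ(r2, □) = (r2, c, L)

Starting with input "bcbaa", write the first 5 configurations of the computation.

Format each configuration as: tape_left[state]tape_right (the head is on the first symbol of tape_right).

Transitions applied:
Step 1: δ(r0, b) = (r0, b, L)
Step 2: δ(r0, □) = (r0, c, L)
Step 3: δ(r0, □) = (r0, c, L)
Step 4: δ(r0, □) = (r0, c, L)

The first 5 configurations are:
[r0]bcbaa ⊢ [r0]□bcbaa ⊢ [r0]□cbcbaa ⊢ [r0]□ccbcbaa ⊢ [r0]□cccbcbaa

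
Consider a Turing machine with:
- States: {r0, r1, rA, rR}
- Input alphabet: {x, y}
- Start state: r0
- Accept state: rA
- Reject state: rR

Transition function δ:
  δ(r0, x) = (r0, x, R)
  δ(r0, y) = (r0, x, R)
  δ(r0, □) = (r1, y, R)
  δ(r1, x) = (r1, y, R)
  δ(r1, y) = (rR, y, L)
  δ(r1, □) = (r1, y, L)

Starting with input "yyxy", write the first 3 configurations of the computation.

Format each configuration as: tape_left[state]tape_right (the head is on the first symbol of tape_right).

Transitions applied:
Step 1: δ(r0, y) = (r0, x, R)
Step 2: δ(r0, y) = (r0, x, R)

The first 3 configurations are:
[r0]yyxy ⊢ x[r0]yxy ⊢ xx[r0]xy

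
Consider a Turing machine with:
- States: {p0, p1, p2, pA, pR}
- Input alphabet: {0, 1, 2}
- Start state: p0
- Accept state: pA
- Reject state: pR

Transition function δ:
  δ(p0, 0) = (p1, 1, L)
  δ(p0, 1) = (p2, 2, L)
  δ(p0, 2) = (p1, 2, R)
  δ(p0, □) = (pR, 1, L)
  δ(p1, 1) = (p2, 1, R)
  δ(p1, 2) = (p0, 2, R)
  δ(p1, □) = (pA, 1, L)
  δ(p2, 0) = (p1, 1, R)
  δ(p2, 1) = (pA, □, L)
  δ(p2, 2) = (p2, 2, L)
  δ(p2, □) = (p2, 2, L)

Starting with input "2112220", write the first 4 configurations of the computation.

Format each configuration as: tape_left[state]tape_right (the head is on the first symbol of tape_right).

Transitions applied:
Step 1: δ(p0, 2) = (p1, 2, R)
Step 2: δ(p1, 1) = (p2, 1, R)
Step 3: δ(p2, 1) = (pA, □, L)

The first 4 configurations are:
[p0]2112220 ⊢ 2[p1]112220 ⊢ 21[p2]12220 ⊢ 2[pA]1□2220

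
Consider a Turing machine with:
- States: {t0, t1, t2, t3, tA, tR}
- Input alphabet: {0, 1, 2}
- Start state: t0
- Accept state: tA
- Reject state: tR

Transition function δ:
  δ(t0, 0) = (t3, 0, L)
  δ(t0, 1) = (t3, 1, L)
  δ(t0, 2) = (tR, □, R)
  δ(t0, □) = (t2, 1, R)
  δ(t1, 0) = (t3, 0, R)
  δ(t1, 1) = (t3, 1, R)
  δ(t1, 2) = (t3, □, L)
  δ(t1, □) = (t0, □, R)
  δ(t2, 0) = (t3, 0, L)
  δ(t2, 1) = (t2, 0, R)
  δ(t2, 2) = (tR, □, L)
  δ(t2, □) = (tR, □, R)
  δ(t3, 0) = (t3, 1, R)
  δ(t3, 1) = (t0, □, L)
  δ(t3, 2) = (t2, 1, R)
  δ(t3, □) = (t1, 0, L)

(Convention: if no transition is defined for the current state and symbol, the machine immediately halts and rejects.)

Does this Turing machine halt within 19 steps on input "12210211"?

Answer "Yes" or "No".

Execution trace:
Initial: [t0]12210211
Step 1: δ(t0, 1) = (t3, 1, L) → [t3]□12210211
Step 2: δ(t3, □) = (t1, 0, L) → [t1]□012210211
Step 3: δ(t1, □) = (t0, □, R) → □[t0]012210211
Step 4: δ(t0, 0) = (t3, 0, L) → [t3]□012210211
Step 5: δ(t3, □) = (t1, 0, L) → [t1]□0012210211
Step 6: δ(t1, □) = (t0, □, R) → □[t0]0012210211
Step 7: δ(t0, 0) = (t3, 0, L) → [t3]□0012210211
Step 8: δ(t3, □) = (t1, 0, L) → [t1]□00012210211
Step 9: δ(t1, □) = (t0, □, R) → □[t0]00012210211
Step 10: δ(t0, 0) = (t3, 0, L) → [t3]□00012210211
Step 11: δ(t3, □) = (t1, 0, L) → [t1]□000012210211
Step 12: δ(t1, □) = (t0, □, R) → □[t0]000012210211
Step 13: δ(t0, 0) = (t3, 0, L) → [t3]□000012210211
Step 14: δ(t3, □) = (t1, 0, L) → [t1]□0000012210211
Step 15: δ(t1, □) = (t0, □, R) → □[t0]0000012210211
Step 16: δ(t0, 0) = (t3, 0, L) → [t3]□0000012210211
Step 17: δ(t3, □) = (t1, 0, L) → [t1]□00000012210211
Step 18: δ(t1, □) = (t0, □, R) → □[t0]00000012210211
Step 19: δ(t0, 0) = (t3, 0, L) → [t3]□00000012210211

The machine has not reached a halting state after 19 steps.
The machine did not halt within the 19-step bound.

Answer: No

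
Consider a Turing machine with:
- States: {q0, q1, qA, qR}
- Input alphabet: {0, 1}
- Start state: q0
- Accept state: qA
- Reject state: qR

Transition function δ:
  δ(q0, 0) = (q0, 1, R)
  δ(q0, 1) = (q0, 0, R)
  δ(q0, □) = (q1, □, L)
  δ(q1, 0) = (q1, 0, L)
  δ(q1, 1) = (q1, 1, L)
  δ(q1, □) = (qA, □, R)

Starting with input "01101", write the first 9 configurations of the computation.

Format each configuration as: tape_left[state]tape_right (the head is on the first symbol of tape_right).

Transitions applied:
Step 1: δ(q0, 0) = (q0, 1, R)
Step 2: δ(q0, 1) = (q0, 0, R)
Step 3: δ(q0, 1) = (q0, 0, R)
Step 4: δ(q0, 0) = (q0, 1, R)
Step 5: δ(q0, 1) = (q0, 0, R)
Step 6: δ(q0, □) = (q1, □, L)
Step 7: δ(q1, 0) = (q1, 0, L)
Step 8: δ(q1, 1) = (q1, 1, L)

The first 9 configurations are:
[q0]01101 ⊢ 1[q0]1101 ⊢ 10[q0]101 ⊢ 100[q0]01 ⊢ 1001[q0]1 ⊢ 10010[q0]□ ⊢ 1001[q1]0□ ⊢ 100[q1]10□ ⊢ 10[q1]010□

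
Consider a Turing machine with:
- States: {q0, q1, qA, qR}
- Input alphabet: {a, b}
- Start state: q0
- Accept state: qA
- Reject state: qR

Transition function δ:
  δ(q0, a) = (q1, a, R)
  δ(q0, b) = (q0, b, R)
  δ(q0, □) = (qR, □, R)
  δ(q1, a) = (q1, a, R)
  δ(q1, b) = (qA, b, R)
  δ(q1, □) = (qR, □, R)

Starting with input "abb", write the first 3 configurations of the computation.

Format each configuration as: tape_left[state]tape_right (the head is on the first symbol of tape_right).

Transitions applied:
Step 1: δ(q0, a) = (q1, a, R)
Step 2: δ(q1, b) = (qA, b, R)

The first 3 configurations are:
[q0]abb ⊢ a[q1]bb ⊢ ab[qA]b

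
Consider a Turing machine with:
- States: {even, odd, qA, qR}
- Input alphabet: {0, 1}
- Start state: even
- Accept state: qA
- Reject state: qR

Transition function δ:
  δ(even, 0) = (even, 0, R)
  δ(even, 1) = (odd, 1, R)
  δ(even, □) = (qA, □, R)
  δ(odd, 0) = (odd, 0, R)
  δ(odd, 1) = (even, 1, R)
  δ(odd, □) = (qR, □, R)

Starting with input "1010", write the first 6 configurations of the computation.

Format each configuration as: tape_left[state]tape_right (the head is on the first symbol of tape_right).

Transitions applied:
Step 1: δ(even, 1) = (odd, 1, R)
Step 2: δ(odd, 0) = (odd, 0, R)
Step 3: δ(odd, 1) = (even, 1, R)
Step 4: δ(even, 0) = (even, 0, R)
Step 5: δ(even, □) = (qA, □, R)

The first 6 configurations are:
[even]1010 ⊢ 1[odd]010 ⊢ 10[odd]10 ⊢ 101[even]0 ⊢ 1010[even]□ ⊢ 1010□[qA]□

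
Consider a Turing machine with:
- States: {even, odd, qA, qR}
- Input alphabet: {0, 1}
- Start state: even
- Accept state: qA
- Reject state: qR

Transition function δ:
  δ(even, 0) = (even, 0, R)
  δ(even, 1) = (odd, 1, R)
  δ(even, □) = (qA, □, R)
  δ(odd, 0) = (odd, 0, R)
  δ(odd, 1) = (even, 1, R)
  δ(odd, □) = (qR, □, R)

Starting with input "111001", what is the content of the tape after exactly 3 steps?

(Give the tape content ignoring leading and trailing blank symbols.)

Execution trace:
Initial: [even]111001
Step 1: δ(even, 1) = (odd, 1, R) → 1[odd]11001
Step 2: δ(odd, 1) = (even, 1, R) → 11[even]1001
Step 3: δ(even, 1) = (odd, 1, R) → 111[odd]001

After 3 steps, the tape (ignoring leading/trailing blanks) is: 111001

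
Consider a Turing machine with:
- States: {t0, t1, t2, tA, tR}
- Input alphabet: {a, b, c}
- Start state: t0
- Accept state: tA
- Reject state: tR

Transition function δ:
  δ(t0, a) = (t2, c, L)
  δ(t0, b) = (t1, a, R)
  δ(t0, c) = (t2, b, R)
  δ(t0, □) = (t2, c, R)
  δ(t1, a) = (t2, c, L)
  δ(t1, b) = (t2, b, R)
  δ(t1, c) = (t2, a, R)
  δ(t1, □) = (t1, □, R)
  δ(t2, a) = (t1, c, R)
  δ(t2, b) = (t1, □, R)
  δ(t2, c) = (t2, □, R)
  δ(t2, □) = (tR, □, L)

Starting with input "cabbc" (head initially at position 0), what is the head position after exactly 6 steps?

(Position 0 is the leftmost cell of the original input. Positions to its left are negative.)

Execution trace (head position shown):
Step 0: [t0]cabbc  (head at position 0)
Step 1: move right → b[t2]abbc  (head at position 1)
Step 2: move right → bc[t1]bbc  (head at position 2)
Step 3: move right → bcb[t2]bc  (head at position 3)
Step 4: move right → bcb□[t1]c  (head at position 4)
Step 5: move right → bcb□a[t2]□  (head at position 5)
Step 6: move left → bcb□[tR]a□  (head at position 4)

After 6 steps, the head is at position 4.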